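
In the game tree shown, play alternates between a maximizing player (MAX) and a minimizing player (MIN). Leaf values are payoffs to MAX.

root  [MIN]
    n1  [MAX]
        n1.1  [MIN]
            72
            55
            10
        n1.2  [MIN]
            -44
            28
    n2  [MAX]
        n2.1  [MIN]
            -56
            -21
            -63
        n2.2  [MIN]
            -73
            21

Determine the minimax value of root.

-63

n1.1 (MIN): min(72, 55, 10) = 10
n1.2 (MIN): min(-44, 28) = -44
n1 (MAX): max(10, -44) = 10
n2.1 (MIN): min(-56, -21, -63) = -63
n2.2 (MIN): min(-73, 21) = -73
n2 (MAX): max(-63, -73) = -63
root (MIN): min(10, -63) = -63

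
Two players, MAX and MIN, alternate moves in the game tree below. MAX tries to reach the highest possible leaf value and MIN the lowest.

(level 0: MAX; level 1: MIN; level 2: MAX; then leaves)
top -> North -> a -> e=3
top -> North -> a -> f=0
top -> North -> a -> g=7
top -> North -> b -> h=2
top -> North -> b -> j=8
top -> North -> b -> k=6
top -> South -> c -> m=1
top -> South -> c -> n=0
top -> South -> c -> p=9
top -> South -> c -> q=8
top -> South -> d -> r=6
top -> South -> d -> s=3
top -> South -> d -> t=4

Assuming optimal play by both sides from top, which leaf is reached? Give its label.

a (MAX): max(3, 0, 7) = 7
b (MAX): max(2, 8, 6) = 8
North (MIN): min(7, 8) = 7
c (MAX): max(1, 0, 9, 8) = 9
d (MAX): max(6, 3, 4) = 6
South (MIN): min(9, 6) = 6
top (MAX): max(7, 6) = 7
At top, MAX picks North (highest: 7).
At North, MIN picks a (lowest: 7).
At a, MAX picks g (highest: 7).
Terminal value 7.

g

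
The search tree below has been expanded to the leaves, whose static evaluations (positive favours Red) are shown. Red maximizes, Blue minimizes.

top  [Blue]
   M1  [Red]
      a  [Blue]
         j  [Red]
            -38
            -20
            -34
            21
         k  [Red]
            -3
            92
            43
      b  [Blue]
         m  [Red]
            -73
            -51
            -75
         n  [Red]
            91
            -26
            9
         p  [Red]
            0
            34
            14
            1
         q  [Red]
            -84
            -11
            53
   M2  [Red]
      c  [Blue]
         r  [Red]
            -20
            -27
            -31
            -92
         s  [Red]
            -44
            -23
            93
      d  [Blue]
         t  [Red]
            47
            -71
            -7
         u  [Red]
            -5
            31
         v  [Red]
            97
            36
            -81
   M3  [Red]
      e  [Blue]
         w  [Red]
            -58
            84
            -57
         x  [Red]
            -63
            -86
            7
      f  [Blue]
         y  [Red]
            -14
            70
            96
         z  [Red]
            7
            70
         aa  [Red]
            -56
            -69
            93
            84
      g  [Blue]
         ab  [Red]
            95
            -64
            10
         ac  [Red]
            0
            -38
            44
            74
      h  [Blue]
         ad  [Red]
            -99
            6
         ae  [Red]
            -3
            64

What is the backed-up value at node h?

6

ad (Red): max(-99, 6) = 6
ae (Red): max(-3, 64) = 64
h (Blue): min(6, 64) = 6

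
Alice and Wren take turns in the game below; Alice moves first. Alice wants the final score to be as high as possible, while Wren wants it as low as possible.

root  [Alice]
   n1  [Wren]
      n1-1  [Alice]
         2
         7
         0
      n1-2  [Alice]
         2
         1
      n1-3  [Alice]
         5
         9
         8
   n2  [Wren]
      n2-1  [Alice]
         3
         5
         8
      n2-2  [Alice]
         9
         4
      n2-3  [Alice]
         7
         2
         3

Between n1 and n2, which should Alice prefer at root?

n2

n1-1 (Alice): max(2, 7, 0) = 7
n1-2 (Alice): max(2, 1) = 2
n1-3 (Alice): max(5, 9, 8) = 9
n1 (Wren): min(7, 2, 9) = 2
n2-1 (Alice): max(3, 5, 8) = 8
n2-2 (Alice): max(9, 4) = 9
n2-3 (Alice): max(7, 2, 3) = 7
n2 (Wren): min(8, 9, 7) = 7
Alice prefers the higher value; n1=2, n2=7. n2 is better since 7 > 2.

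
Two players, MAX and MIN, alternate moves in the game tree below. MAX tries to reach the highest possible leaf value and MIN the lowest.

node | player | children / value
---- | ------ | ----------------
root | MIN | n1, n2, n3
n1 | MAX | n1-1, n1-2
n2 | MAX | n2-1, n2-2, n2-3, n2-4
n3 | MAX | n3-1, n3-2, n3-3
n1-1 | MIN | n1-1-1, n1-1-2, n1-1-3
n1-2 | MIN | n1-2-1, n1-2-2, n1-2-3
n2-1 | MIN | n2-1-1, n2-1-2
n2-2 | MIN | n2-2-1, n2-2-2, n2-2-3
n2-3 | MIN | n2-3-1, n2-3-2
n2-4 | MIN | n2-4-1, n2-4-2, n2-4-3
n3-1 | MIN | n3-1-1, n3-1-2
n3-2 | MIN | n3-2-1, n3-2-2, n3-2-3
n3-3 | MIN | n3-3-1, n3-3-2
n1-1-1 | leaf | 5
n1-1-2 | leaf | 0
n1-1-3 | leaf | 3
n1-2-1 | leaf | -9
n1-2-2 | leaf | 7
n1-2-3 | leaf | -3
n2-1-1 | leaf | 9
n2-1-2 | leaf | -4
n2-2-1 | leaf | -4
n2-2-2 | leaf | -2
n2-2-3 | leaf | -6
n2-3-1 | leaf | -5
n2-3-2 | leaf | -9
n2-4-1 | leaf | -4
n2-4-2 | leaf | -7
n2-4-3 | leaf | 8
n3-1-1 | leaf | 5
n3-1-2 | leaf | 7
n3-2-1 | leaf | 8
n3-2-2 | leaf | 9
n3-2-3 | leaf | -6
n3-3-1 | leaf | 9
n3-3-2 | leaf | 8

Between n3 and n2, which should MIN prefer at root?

n2

n3-1 (MIN): min(5, 7) = 5
n3-2 (MIN): min(8, 9, -6) = -6
n3-3 (MIN): min(9, 8) = 8
n3 (MAX): max(5, -6, 8) = 8
n2-1 (MIN): min(9, -4) = -4
n2-2 (MIN): min(-4, -2, -6) = -6
n2-3 (MIN): min(-5, -9) = -9
n2-4 (MIN): min(-4, -7, 8) = -7
n2 (MAX): max(-4, -6, -9, -7) = -4
MIN prefers the lower value; n3=8, n2=-4. n2 is better since -4 < 8.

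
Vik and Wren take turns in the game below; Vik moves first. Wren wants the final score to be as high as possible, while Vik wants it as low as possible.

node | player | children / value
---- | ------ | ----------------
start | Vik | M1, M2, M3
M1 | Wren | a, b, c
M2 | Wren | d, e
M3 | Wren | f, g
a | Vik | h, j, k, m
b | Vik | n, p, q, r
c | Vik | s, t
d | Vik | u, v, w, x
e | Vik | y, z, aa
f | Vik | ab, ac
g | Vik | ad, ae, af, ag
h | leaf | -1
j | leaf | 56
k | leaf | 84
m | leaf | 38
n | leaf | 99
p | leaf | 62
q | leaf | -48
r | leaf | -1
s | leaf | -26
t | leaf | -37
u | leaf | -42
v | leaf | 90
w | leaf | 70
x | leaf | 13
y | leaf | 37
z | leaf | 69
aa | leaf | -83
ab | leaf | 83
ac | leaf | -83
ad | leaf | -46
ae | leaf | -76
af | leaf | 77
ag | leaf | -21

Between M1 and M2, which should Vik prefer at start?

a (Vik): min(-1, 56, 84, 38) = -1
b (Vik): min(99, 62, -48, -1) = -48
c (Vik): min(-26, -37) = -37
M1 (Wren): max(-1, -48, -37) = -1
d (Vik): min(-42, 90, 70, 13) = -42
e (Vik): min(37, 69, -83) = -83
M2 (Wren): max(-42, -83) = -42
Vik prefers the lower value; M1=-1, M2=-42. M2 is better since -42 < -1.

M2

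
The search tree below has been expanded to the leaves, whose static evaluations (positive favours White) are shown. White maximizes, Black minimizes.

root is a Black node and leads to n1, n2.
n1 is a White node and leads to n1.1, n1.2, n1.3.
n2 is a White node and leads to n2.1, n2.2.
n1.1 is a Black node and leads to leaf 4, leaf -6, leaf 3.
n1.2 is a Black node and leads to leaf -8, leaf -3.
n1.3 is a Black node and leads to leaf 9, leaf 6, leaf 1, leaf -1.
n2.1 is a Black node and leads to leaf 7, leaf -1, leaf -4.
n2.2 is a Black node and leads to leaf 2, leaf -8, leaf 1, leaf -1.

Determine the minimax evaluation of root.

n1.1 (Black): min(4, -6, 3) = -6
n1.2 (Black): min(-8, -3) = -8
n1.3 (Black): min(9, 6, 1, -1) = -1
n1 (White): max(-6, -8, -1) = -1
n2.1 (Black): min(7, -1, -4) = -4
n2.2 (Black): min(2, -8, 1, -1) = -8
n2 (White): max(-4, -8) = -4
root (Black): min(-1, -4) = -4

-4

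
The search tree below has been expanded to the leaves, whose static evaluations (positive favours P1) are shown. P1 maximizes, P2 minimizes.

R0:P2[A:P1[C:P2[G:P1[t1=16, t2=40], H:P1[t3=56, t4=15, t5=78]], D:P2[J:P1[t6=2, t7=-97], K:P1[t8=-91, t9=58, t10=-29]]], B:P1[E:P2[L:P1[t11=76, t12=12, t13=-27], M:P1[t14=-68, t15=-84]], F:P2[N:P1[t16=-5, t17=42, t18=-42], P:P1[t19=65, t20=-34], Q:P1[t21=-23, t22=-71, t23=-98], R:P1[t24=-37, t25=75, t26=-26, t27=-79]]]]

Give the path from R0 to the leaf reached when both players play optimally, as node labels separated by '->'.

G (P1): max(16, 40) = 40
H (P1): max(56, 15, 78) = 78
C (P2): min(40, 78) = 40
J (P1): max(2, -97) = 2
K (P1): max(-91, 58, -29) = 58
D (P2): min(2, 58) = 2
A (P1): max(40, 2) = 40
L (P1): max(76, 12, -27) = 76
M (P1): max(-68, -84) = -68
E (P2): min(76, -68) = -68
N (P1): max(-5, 42, -42) = 42
P (P1): max(65, -34) = 65
Q (P1): max(-23, -71, -98) = -23
R (P1): max(-37, 75, -26, -79) = 75
F (P2): min(42, 65, -23, 75) = -23
B (P1): max(-68, -23) = -23
R0 (P2): min(40, -23) = -23
At R0, P2 picks B (lowest: -23).
At B, P1 picks F (highest: -23).
At F, P2 picks Q (lowest: -23).
At Q, P1 picks t21 (highest: -23).
Terminal value -23.

R0 -> B -> F -> Q -> t21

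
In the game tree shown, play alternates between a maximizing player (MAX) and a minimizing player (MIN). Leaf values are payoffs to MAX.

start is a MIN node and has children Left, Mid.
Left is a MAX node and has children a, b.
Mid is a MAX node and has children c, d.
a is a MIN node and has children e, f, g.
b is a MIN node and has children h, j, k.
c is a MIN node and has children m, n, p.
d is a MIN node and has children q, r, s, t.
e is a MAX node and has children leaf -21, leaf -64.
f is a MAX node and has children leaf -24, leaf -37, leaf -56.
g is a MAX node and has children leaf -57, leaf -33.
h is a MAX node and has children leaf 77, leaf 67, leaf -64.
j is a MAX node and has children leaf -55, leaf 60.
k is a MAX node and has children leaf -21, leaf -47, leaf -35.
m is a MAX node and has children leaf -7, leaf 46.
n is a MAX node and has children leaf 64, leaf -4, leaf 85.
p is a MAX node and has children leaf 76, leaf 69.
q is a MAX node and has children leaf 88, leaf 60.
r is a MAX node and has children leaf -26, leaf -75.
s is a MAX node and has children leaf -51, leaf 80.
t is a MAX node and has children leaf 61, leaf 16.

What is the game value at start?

-21

e (MAX): max(-21, -64) = -21
f (MAX): max(-24, -37, -56) = -24
g (MAX): max(-57, -33) = -33
a (MIN): min(-21, -24, -33) = -33
h (MAX): max(77, 67, -64) = 77
j (MAX): max(-55, 60) = 60
k (MAX): max(-21, -47, -35) = -21
b (MIN): min(77, 60, -21) = -21
Left (MAX): max(-33, -21) = -21
m (MAX): max(-7, 46) = 46
n (MAX): max(64, -4, 85) = 85
p (MAX): max(76, 69) = 76
c (MIN): min(46, 85, 76) = 46
q (MAX): max(88, 60) = 88
r (MAX): max(-26, -75) = -26
s (MAX): max(-51, 80) = 80
t (MAX): max(61, 16) = 61
d (MIN): min(88, -26, 80, 61) = -26
Mid (MAX): max(46, -26) = 46
start (MIN): min(-21, 46) = -21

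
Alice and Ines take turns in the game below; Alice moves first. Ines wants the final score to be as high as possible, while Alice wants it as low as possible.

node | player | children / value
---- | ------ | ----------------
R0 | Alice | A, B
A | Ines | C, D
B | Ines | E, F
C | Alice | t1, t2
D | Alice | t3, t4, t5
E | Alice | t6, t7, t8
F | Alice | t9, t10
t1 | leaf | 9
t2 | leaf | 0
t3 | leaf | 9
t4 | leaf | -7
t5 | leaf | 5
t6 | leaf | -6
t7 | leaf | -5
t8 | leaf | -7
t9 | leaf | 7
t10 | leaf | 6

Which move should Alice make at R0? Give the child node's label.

A

C (Alice): min(9, 0) = 0
D (Alice): min(9, -7, 5) = -7
A (Ines): max(0, -7) = 0
E (Alice): min(-6, -5, -7) = -7
F (Alice): min(7, 6) = 6
B (Ines): max(-7, 6) = 6
R0 (Alice): min(0, 6) = 0
Alice at R0 wants the lowest of {A=0, B=6}, so chooses A.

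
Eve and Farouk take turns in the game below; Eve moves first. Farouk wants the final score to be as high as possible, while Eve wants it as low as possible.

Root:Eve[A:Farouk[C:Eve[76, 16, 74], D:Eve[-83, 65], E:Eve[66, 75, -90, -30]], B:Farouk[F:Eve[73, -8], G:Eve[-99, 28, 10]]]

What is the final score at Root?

-8

C (Eve): min(76, 16, 74) = 16
D (Eve): min(-83, 65) = -83
E (Eve): min(66, 75, -90, -30) = -90
A (Farouk): max(16, -83, -90) = 16
F (Eve): min(73, -8) = -8
G (Eve): min(-99, 28, 10) = -99
B (Farouk): max(-8, -99) = -8
Root (Eve): min(16, -8) = -8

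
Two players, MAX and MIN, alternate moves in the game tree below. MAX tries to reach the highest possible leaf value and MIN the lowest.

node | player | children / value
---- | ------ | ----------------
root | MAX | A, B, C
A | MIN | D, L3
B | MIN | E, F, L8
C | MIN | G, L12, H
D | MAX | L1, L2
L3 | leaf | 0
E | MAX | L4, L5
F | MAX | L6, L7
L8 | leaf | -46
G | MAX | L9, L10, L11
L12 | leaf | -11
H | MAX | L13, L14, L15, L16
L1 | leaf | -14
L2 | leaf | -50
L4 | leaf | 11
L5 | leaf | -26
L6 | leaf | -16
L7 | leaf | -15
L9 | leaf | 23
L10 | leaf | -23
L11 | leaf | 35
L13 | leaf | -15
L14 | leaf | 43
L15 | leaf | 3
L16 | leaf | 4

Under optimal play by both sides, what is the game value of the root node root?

-11

D (MAX): max(-14, -50) = -14
A (MIN): min(-14, 0) = -14
E (MAX): max(11, -26) = 11
F (MAX): max(-16, -15) = -15
B (MIN): min(11, -15, -46) = -46
G (MAX): max(23, -23, 35) = 35
H (MAX): max(-15, 43, 3, 4) = 43
C (MIN): min(35, -11, 43) = -11
root (MAX): max(-14, -46, -11) = -11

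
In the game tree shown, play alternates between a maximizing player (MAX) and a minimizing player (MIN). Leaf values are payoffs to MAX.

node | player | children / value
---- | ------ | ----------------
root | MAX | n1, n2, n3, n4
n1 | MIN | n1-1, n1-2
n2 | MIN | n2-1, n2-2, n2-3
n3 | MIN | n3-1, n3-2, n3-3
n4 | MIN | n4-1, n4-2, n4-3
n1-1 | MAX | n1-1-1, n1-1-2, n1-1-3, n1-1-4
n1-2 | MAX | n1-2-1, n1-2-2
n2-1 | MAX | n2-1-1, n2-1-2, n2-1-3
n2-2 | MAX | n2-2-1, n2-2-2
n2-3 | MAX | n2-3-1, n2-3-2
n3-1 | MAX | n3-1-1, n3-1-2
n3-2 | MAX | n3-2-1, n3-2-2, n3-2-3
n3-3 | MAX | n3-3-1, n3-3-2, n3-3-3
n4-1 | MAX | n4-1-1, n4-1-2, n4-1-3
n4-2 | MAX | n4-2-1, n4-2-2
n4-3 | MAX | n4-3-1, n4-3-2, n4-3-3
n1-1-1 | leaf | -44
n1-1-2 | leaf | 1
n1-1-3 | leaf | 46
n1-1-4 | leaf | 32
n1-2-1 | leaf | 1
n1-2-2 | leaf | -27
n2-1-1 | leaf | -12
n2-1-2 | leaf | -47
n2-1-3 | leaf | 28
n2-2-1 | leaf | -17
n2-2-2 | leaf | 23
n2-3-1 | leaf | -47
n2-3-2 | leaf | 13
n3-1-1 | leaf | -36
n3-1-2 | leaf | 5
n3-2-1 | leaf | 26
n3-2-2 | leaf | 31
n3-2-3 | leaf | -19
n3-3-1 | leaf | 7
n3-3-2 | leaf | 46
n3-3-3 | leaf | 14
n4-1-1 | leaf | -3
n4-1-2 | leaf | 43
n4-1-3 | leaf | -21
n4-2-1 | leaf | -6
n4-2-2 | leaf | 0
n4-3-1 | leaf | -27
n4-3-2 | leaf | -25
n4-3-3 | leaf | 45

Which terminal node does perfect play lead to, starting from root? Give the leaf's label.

n1-1 (MAX): max(-44, 1, 46, 32) = 46
n1-2 (MAX): max(1, -27) = 1
n1 (MIN): min(46, 1) = 1
n2-1 (MAX): max(-12, -47, 28) = 28
n2-2 (MAX): max(-17, 23) = 23
n2-3 (MAX): max(-47, 13) = 13
n2 (MIN): min(28, 23, 13) = 13
n3-1 (MAX): max(-36, 5) = 5
n3-2 (MAX): max(26, 31, -19) = 31
n3-3 (MAX): max(7, 46, 14) = 46
n3 (MIN): min(5, 31, 46) = 5
n4-1 (MAX): max(-3, 43, -21) = 43
n4-2 (MAX): max(-6, 0) = 0
n4-3 (MAX): max(-27, -25, 45) = 45
n4 (MIN): min(43, 0, 45) = 0
root (MAX): max(1, 13, 5, 0) = 13
At root, MAX picks n2 (highest: 13).
At n2, MIN picks n2-3 (lowest: 13).
At n2-3, MAX picks n2-3-2 (highest: 13).
Terminal value 13.

n2-3-2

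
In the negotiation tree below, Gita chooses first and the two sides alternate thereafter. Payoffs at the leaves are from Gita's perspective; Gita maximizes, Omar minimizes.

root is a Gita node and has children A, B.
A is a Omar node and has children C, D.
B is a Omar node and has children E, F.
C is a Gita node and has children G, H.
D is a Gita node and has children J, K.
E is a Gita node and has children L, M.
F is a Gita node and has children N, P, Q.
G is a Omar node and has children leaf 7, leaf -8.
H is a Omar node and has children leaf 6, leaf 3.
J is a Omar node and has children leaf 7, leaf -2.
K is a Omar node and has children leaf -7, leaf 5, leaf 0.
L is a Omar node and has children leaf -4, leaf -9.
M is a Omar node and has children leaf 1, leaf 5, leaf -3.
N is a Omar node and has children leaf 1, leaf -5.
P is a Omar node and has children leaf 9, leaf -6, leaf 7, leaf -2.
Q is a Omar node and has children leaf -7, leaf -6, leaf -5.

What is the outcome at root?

G (Omar): min(7, -8) = -8
H (Omar): min(6, 3) = 3
C (Gita): max(-8, 3) = 3
J (Omar): min(7, -2) = -2
K (Omar): min(-7, 5, 0) = -7
D (Gita): max(-2, -7) = -2
A (Omar): min(3, -2) = -2
L (Omar): min(-4, -9) = -9
M (Omar): min(1, 5, -3) = -3
E (Gita): max(-9, -3) = -3
N (Omar): min(1, -5) = -5
P (Omar): min(9, -6, 7, -2) = -6
Q (Omar): min(-7, -6, -5) = -7
F (Gita): max(-5, -6, -7) = -5
B (Omar): min(-3, -5) = -5
root (Gita): max(-2, -5) = -2

-2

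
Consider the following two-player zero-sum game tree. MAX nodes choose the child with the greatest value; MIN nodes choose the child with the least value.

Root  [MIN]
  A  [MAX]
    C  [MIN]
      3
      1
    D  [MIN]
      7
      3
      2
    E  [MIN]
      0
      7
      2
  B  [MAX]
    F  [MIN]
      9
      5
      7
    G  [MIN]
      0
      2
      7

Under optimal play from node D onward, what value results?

D (MIN): min(7, 3, 2) = 2

2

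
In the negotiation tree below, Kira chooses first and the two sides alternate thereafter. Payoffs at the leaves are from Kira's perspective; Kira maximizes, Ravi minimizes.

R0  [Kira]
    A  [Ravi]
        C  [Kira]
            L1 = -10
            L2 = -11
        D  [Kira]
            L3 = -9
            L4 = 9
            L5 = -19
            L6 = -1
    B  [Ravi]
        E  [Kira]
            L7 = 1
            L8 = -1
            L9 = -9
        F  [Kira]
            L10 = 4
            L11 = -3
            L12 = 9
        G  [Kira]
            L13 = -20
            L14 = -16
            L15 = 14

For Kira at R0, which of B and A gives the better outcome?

E (Kira): max(1, -1, -9) = 1
F (Kira): max(4, -3, 9) = 9
G (Kira): max(-20, -16, 14) = 14
B (Ravi): min(1, 9, 14) = 1
C (Kira): max(-10, -11) = -10
D (Kira): max(-9, 9, -19, -1) = 9
A (Ravi): min(-10, 9) = -10
Kira prefers the higher value; B=1, A=-10. B is better since 1 > -10.

B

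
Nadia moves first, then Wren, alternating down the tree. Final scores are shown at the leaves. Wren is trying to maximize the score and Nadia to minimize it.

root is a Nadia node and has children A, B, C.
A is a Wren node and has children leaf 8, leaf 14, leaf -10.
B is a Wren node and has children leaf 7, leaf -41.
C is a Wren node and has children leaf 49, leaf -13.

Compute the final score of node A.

14

A (Wren): max(8, 14, -10) = 14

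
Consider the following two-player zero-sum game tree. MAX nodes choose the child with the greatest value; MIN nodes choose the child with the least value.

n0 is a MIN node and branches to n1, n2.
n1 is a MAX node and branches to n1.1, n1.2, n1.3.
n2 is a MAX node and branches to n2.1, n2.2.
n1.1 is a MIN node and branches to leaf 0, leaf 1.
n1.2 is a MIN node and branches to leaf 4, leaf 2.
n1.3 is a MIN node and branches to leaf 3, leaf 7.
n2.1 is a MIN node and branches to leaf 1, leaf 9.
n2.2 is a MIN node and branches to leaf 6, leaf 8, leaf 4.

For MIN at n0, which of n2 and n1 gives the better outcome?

n2.1 (MIN): min(1, 9) = 1
n2.2 (MIN): min(6, 8, 4) = 4
n2 (MAX): max(1, 4) = 4
n1.1 (MIN): min(0, 1) = 0
n1.2 (MIN): min(4, 2) = 2
n1.3 (MIN): min(3, 7) = 3
n1 (MAX): max(0, 2, 3) = 3
MIN prefers the lower value; n2=4, n1=3. n1 is better since 3 < 4.

n1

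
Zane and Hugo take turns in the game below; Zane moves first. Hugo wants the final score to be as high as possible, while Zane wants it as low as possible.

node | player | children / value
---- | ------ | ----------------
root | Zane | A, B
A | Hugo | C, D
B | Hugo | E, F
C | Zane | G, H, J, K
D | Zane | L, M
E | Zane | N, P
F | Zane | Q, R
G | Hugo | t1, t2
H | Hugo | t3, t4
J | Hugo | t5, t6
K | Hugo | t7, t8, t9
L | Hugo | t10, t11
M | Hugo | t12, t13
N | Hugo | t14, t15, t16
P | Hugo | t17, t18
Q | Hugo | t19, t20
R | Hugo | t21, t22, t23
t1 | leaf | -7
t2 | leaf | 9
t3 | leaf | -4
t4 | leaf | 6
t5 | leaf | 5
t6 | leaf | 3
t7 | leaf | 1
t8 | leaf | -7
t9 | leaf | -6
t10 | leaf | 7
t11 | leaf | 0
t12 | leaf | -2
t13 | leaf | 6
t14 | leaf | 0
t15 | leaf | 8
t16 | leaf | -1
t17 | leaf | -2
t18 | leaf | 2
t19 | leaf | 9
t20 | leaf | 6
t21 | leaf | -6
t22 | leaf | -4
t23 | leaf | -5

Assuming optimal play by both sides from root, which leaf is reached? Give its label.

G (Hugo): max(-7, 9) = 9
H (Hugo): max(-4, 6) = 6
J (Hugo): max(5, 3) = 5
K (Hugo): max(1, -7, -6) = 1
C (Zane): min(9, 6, 5, 1) = 1
L (Hugo): max(7, 0) = 7
M (Hugo): max(-2, 6) = 6
D (Zane): min(7, 6) = 6
A (Hugo): max(1, 6) = 6
N (Hugo): max(0, 8, -1) = 8
P (Hugo): max(-2, 2) = 2
E (Zane): min(8, 2) = 2
Q (Hugo): max(9, 6) = 9
R (Hugo): max(-6, -4, -5) = -4
F (Zane): min(9, -4) = -4
B (Hugo): max(2, -4) = 2
root (Zane): min(6, 2) = 2
At root, Zane picks B (lowest: 2).
At B, Hugo picks E (highest: 2).
At E, Zane picks P (lowest: 2).
At P, Hugo picks t18 (highest: 2).
Terminal value 2.

t18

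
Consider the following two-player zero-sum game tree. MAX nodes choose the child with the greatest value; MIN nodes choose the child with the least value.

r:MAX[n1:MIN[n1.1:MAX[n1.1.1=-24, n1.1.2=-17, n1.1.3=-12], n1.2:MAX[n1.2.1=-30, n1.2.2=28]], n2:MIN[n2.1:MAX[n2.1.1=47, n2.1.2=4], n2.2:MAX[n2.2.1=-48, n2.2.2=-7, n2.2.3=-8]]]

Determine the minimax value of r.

-7

n1.1 (MAX): max(-24, -17, -12) = -12
n1.2 (MAX): max(-30, 28) = 28
n1 (MIN): min(-12, 28) = -12
n2.1 (MAX): max(47, 4) = 47
n2.2 (MAX): max(-48, -7, -8) = -7
n2 (MIN): min(47, -7) = -7
r (MAX): max(-12, -7) = -7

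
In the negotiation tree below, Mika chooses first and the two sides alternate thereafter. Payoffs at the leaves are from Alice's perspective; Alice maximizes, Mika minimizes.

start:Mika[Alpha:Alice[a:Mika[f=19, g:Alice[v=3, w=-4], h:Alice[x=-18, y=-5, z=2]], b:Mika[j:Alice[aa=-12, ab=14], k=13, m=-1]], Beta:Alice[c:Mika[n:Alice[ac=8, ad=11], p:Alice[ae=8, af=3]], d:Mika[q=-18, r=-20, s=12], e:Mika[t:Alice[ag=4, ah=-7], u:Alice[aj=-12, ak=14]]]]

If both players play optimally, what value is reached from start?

g (Alice): max(3, -4) = 3
h (Alice): max(-18, -5, 2) = 2
a (Mika): min(19, 3, 2) = 2
j (Alice): max(-12, 14) = 14
b (Mika): min(14, 13, -1) = -1
Alpha (Alice): max(2, -1) = 2
n (Alice): max(8, 11) = 11
p (Alice): max(8, 3) = 8
c (Mika): min(11, 8) = 8
d (Mika): min(-18, -20, 12) = -20
t (Alice): max(4, -7) = 4
u (Alice): max(-12, 14) = 14
e (Mika): min(4, 14) = 4
Beta (Alice): max(8, -20, 4) = 8
start (Mika): min(2, 8) = 2

2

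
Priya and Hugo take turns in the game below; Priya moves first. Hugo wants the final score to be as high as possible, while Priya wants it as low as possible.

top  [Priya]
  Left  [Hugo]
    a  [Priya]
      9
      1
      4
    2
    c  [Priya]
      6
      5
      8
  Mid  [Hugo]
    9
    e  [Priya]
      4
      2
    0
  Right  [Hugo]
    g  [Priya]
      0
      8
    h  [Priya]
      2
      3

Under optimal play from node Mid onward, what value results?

9

e (Priya): min(4, 2) = 2
Mid (Hugo): max(9, 2, 0) = 9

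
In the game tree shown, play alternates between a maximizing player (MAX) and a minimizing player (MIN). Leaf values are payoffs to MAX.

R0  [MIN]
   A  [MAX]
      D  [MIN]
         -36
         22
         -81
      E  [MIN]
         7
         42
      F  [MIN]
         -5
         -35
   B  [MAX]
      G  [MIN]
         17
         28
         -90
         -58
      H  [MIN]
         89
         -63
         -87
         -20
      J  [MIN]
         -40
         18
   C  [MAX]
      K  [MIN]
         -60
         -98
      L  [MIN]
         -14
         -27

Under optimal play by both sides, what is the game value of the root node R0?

D (MIN): min(-36, 22, -81) = -81
E (MIN): min(7, 42) = 7
F (MIN): min(-5, -35) = -35
A (MAX): max(-81, 7, -35) = 7
G (MIN): min(17, 28, -90, -58) = -90
H (MIN): min(89, -63, -87, -20) = -87
J (MIN): min(-40, 18) = -40
B (MAX): max(-90, -87, -40) = -40
K (MIN): min(-60, -98) = -98
L (MIN): min(-14, -27) = -27
C (MAX): max(-98, -27) = -27
R0 (MIN): min(7, -40, -27) = -40

-40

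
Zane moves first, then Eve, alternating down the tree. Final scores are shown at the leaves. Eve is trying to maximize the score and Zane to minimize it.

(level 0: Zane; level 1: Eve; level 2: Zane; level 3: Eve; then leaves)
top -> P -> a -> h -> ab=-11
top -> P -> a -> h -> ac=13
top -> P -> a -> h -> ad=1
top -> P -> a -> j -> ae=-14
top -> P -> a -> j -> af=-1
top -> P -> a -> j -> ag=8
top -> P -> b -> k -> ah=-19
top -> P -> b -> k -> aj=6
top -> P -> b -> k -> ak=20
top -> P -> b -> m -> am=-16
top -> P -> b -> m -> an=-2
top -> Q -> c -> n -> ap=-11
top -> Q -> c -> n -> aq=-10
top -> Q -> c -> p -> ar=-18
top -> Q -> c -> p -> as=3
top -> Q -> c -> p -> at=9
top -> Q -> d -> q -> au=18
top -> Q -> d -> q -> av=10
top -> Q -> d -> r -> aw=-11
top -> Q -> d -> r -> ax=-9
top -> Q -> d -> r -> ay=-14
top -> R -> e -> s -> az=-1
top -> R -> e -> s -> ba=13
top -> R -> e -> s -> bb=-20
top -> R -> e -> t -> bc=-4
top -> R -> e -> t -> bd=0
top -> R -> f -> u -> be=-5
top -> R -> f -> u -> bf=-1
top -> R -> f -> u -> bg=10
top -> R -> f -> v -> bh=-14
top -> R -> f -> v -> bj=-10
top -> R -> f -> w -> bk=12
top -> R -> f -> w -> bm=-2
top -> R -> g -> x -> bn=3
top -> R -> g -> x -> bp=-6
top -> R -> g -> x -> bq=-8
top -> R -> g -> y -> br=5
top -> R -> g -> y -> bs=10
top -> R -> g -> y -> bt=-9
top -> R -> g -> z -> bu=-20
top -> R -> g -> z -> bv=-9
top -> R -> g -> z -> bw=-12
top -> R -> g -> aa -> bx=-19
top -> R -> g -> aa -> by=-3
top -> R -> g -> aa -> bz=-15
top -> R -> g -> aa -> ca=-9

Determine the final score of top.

-9

h (Eve): max(-11, 13, 1) = 13
j (Eve): max(-14, -1, 8) = 8
a (Zane): min(13, 8) = 8
k (Eve): max(-19, 6, 20) = 20
m (Eve): max(-16, -2) = -2
b (Zane): min(20, -2) = -2
P (Eve): max(8, -2) = 8
n (Eve): max(-11, -10) = -10
p (Eve): max(-18, 3, 9) = 9
c (Zane): min(-10, 9) = -10
q (Eve): max(18, 10) = 18
r (Eve): max(-11, -9, -14) = -9
d (Zane): min(18, -9) = -9
Q (Eve): max(-10, -9) = -9
s (Eve): max(-1, 13, -20) = 13
t (Eve): max(-4, 0) = 0
e (Zane): min(13, 0) = 0
u (Eve): max(-5, -1, 10) = 10
v (Eve): max(-14, -10) = -10
w (Eve): max(12, -2) = 12
f (Zane): min(10, -10, 12) = -10
x (Eve): max(3, -6, -8) = 3
y (Eve): max(5, 10, -9) = 10
z (Eve): max(-20, -9, -12) = -9
aa (Eve): max(-19, -3, -15, -9) = -3
g (Zane): min(3, 10, -9, -3) = -9
R (Eve): max(0, -10, -9) = 0
top (Zane): min(8, -9, 0) = -9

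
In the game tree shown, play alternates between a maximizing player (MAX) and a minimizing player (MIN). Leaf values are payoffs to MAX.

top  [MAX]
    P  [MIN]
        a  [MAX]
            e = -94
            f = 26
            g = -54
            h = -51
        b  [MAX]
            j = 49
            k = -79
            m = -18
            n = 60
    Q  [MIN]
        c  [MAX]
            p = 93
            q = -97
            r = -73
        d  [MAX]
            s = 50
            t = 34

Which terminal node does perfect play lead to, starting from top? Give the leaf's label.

s

a (MAX): max(-94, 26, -54, -51) = 26
b (MAX): max(49, -79, -18, 60) = 60
P (MIN): min(26, 60) = 26
c (MAX): max(93, -97, -73) = 93
d (MAX): max(50, 34) = 50
Q (MIN): min(93, 50) = 50
top (MAX): max(26, 50) = 50
At top, MAX picks Q (highest: 50).
At Q, MIN picks d (lowest: 50).
At d, MAX picks s (highest: 50).
Terminal value 50.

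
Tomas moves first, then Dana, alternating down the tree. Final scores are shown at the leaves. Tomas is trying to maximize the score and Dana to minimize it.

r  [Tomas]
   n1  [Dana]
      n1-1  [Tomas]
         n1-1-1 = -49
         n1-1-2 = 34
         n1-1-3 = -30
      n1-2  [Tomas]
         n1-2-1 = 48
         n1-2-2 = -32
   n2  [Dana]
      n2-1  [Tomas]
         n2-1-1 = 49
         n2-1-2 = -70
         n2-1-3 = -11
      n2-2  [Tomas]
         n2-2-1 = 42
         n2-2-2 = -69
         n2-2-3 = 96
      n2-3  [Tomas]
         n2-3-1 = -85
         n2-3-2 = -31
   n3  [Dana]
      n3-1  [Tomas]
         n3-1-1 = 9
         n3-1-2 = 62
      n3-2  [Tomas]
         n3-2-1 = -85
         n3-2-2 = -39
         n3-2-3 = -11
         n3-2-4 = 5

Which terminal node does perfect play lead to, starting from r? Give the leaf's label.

n1-1-2

n1-1 (Tomas): max(-49, 34, -30) = 34
n1-2 (Tomas): max(48, -32) = 48
n1 (Dana): min(34, 48) = 34
n2-1 (Tomas): max(49, -70, -11) = 49
n2-2 (Tomas): max(42, -69, 96) = 96
n2-3 (Tomas): max(-85, -31) = -31
n2 (Dana): min(49, 96, -31) = -31
n3-1 (Tomas): max(9, 62) = 62
n3-2 (Tomas): max(-85, -39, -11, 5) = 5
n3 (Dana): min(62, 5) = 5
r (Tomas): max(34, -31, 5) = 34
At r, Tomas picks n1 (highest: 34).
At n1, Dana picks n1-1 (lowest: 34).
At n1-1, Tomas picks n1-1-2 (highest: 34).
Terminal value 34.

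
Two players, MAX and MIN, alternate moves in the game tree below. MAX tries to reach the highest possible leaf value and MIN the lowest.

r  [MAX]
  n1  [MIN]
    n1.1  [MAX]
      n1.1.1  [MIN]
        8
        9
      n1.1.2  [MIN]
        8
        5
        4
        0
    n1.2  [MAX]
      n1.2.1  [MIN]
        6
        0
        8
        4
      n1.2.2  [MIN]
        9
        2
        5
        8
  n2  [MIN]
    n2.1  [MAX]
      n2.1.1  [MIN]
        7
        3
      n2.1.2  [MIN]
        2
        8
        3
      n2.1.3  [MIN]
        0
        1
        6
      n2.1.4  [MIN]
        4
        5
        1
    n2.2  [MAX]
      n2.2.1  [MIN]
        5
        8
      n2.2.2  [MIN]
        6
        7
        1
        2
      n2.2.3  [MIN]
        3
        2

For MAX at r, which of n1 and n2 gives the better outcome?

n1.1.1 (MIN): min(8, 9) = 8
n1.1.2 (MIN): min(8, 5, 4, 0) = 0
n1.1 (MAX): max(8, 0) = 8
n1.2.1 (MIN): min(6, 0, 8, 4) = 0
n1.2.2 (MIN): min(9, 2, 5, 8) = 2
n1.2 (MAX): max(0, 2) = 2
n1 (MIN): min(8, 2) = 2
n2.1.1 (MIN): min(7, 3) = 3
n2.1.2 (MIN): min(2, 8, 3) = 2
n2.1.3 (MIN): min(0, 1, 6) = 0
n2.1.4 (MIN): min(4, 5, 1) = 1
n2.1 (MAX): max(3, 2, 0, 1) = 3
n2.2.1 (MIN): min(5, 8) = 5
n2.2.2 (MIN): min(6, 7, 1, 2) = 1
n2.2.3 (MIN): min(3, 2) = 2
n2.2 (MAX): max(5, 1, 2) = 5
n2 (MIN): min(3, 5) = 3
MAX prefers the higher value; n1=2, n2=3. n2 is better since 3 > 2.

n2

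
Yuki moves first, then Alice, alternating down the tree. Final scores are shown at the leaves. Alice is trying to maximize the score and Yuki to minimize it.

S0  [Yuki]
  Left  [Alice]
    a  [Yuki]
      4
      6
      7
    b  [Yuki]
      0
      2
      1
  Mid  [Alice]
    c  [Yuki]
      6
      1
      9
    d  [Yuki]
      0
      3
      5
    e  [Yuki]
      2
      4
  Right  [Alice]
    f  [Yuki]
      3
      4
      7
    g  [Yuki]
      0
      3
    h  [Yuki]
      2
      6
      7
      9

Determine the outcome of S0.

2

a (Yuki): min(4, 6, 7) = 4
b (Yuki): min(0, 2, 1) = 0
Left (Alice): max(4, 0) = 4
c (Yuki): min(6, 1, 9) = 1
d (Yuki): min(0, 3, 5) = 0
e (Yuki): min(2, 4) = 2
Mid (Alice): max(1, 0, 2) = 2
f (Yuki): min(3, 4, 7) = 3
g (Yuki): min(0, 3) = 0
h (Yuki): min(2, 6, 7, 9) = 2
Right (Alice): max(3, 0, 2) = 3
S0 (Yuki): min(4, 2, 3) = 2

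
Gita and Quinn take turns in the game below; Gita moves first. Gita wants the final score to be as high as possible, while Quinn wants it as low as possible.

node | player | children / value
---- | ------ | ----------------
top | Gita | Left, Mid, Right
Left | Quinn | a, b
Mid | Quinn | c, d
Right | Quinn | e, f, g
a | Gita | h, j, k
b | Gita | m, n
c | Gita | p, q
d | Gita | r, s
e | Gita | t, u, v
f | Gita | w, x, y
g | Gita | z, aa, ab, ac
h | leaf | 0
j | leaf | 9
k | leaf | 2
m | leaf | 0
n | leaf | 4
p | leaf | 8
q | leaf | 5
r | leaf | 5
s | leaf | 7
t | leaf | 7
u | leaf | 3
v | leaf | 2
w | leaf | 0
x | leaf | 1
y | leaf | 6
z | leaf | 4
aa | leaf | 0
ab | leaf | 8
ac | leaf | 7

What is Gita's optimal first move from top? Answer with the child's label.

a (Gita): max(0, 9, 2) = 9
b (Gita): max(0, 4) = 4
Left (Quinn): min(9, 4) = 4
c (Gita): max(8, 5) = 8
d (Gita): max(5, 7) = 7
Mid (Quinn): min(8, 7) = 7
e (Gita): max(7, 3, 2) = 7
f (Gita): max(0, 1, 6) = 6
g (Gita): max(4, 0, 8, 7) = 8
Right (Quinn): min(7, 6, 8) = 6
top (Gita): max(4, 7, 6) = 7
Gita at top wants the highest of {Left=4, Mid=7, Right=6}, so chooses Mid.

Mid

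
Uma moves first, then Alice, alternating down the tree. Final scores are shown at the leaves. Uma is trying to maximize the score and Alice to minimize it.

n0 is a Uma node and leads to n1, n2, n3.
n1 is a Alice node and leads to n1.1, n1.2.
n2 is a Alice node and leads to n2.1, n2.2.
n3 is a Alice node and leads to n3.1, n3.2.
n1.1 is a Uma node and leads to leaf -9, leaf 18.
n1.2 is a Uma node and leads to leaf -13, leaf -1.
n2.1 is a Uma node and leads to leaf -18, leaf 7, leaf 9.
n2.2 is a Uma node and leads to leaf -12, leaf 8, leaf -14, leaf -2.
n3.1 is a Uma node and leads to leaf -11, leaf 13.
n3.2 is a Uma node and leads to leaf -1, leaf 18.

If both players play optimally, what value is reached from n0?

13

n1.1 (Uma): max(-9, 18) = 18
n1.2 (Uma): max(-13, -1) = -1
n1 (Alice): min(18, -1) = -1
n2.1 (Uma): max(-18, 7, 9) = 9
n2.2 (Uma): max(-12, 8, -14, -2) = 8
n2 (Alice): min(9, 8) = 8
n3.1 (Uma): max(-11, 13) = 13
n3.2 (Uma): max(-1, 18) = 18
n3 (Alice): min(13, 18) = 13
n0 (Uma): max(-1, 8, 13) = 13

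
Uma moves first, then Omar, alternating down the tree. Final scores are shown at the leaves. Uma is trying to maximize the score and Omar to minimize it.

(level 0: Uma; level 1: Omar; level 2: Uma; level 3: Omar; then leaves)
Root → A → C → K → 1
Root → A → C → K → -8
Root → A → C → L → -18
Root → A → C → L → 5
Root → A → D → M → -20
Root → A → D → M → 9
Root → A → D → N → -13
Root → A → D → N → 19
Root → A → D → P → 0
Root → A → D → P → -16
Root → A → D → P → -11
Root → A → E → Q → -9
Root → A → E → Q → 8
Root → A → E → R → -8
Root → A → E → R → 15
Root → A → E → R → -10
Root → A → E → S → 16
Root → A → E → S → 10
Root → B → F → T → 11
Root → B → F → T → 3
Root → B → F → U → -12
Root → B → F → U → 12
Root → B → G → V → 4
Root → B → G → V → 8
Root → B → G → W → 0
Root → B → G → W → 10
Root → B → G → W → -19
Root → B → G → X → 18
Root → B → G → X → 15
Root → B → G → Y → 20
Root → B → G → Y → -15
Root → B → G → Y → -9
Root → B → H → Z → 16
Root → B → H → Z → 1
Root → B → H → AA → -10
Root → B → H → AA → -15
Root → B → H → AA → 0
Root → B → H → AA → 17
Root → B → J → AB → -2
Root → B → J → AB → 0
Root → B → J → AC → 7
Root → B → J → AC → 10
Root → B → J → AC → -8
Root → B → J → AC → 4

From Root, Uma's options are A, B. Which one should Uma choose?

K (Omar): min(1, -8) = -8
L (Omar): min(-18, 5) = -18
C (Uma): max(-8, -18) = -8
M (Omar): min(-20, 9) = -20
N (Omar): min(-13, 19) = -13
P (Omar): min(0, -16, -11) = -16
D (Uma): max(-20, -13, -16) = -13
Q (Omar): min(-9, 8) = -9
R (Omar): min(-8, 15, -10) = -10
S (Omar): min(16, 10) = 10
E (Uma): max(-9, -10, 10) = 10
A (Omar): min(-8, -13, 10) = -13
T (Omar): min(11, 3) = 3
U (Omar): min(-12, 12) = -12
F (Uma): max(3, -12) = 3
V (Omar): min(4, 8) = 4
W (Omar): min(0, 10, -19) = -19
X (Omar): min(18, 15) = 15
Y (Omar): min(20, -15, -9) = -15
G (Uma): max(4, -19, 15, -15) = 15
Z (Omar): min(16, 1) = 1
AA (Omar): min(-10, -15, 0, 17) = -15
H (Uma): max(1, -15) = 1
AB (Omar): min(-2, 0) = -2
AC (Omar): min(7, 10, -8, 4) = -8
J (Uma): max(-2, -8) = -2
B (Omar): min(3, 15, 1, -2) = -2
Root (Uma): max(-13, -2) = -2
Uma at Root wants the highest of {A=-13, B=-2}, so chooses B.

B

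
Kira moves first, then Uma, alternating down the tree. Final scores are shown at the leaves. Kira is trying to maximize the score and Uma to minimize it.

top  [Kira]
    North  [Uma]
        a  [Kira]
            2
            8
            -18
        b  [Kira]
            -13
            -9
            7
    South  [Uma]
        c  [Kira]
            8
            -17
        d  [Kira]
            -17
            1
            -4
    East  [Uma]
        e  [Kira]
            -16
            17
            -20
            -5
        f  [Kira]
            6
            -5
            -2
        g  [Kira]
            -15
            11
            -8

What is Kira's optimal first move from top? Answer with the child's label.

North

a (Kira): max(2, 8, -18) = 8
b (Kira): max(-13, -9, 7) = 7
North (Uma): min(8, 7) = 7
c (Kira): max(8, -17) = 8
d (Kira): max(-17, 1, -4) = 1
South (Uma): min(8, 1) = 1
e (Kira): max(-16, 17, -20, -5) = 17
f (Kira): max(6, -5, -2) = 6
g (Kira): max(-15, 11, -8) = 11
East (Uma): min(17, 6, 11) = 6
top (Kira): max(7, 1, 6) = 7
Kira at top wants the highest of {North=7, South=1, East=6}, so chooses North.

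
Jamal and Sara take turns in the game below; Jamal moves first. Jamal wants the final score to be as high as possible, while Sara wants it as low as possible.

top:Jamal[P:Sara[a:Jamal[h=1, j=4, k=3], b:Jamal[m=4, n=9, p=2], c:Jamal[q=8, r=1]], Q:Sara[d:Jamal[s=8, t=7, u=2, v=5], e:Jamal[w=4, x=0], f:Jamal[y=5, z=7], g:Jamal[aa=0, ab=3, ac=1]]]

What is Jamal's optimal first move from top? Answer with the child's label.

a (Jamal): max(1, 4, 3) = 4
b (Jamal): max(4, 9, 2) = 9
c (Jamal): max(8, 1) = 8
P (Sara): min(4, 9, 8) = 4
d (Jamal): max(8, 7, 2, 5) = 8
e (Jamal): max(4, 0) = 4
f (Jamal): max(5, 7) = 7
g (Jamal): max(0, 3, 1) = 3
Q (Sara): min(8, 4, 7, 3) = 3
top (Jamal): max(4, 3) = 4
Jamal at top wants the highest of {P=4, Q=3}, so chooses P.

P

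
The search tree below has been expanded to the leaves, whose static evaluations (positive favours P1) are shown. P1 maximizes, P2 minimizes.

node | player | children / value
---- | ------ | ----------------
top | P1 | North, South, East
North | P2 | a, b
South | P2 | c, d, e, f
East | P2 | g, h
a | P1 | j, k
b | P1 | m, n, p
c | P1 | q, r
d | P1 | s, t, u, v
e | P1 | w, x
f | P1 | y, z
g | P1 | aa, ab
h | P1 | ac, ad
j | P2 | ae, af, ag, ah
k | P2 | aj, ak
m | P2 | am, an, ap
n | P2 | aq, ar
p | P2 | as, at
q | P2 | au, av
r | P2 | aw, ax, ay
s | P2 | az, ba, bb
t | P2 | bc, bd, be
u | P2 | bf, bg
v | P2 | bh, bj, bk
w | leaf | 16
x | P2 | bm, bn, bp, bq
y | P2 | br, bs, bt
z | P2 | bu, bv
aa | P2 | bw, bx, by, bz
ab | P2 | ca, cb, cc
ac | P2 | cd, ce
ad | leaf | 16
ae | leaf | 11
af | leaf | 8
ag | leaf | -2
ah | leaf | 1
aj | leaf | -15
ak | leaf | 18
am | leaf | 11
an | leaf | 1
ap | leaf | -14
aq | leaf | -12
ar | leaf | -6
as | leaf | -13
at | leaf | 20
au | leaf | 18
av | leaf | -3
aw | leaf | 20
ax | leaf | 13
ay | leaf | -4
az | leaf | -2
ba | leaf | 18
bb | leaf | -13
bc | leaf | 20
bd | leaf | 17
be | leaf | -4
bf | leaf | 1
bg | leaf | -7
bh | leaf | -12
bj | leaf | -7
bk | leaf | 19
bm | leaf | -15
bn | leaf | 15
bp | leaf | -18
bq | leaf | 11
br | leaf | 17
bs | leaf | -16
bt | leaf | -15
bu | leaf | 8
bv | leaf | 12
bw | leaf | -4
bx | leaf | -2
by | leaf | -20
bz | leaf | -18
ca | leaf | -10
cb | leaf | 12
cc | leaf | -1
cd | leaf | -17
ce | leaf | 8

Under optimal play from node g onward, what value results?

aa (P2): min(-4, -2, -20, -18) = -20
ab (P2): min(-10, 12, -1) = -10
g (P1): max(-20, -10) = -10

-10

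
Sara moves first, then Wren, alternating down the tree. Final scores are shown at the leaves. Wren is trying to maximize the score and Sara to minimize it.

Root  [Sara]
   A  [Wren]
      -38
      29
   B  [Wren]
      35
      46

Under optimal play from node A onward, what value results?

A (Wren): max(-38, 29) = 29

29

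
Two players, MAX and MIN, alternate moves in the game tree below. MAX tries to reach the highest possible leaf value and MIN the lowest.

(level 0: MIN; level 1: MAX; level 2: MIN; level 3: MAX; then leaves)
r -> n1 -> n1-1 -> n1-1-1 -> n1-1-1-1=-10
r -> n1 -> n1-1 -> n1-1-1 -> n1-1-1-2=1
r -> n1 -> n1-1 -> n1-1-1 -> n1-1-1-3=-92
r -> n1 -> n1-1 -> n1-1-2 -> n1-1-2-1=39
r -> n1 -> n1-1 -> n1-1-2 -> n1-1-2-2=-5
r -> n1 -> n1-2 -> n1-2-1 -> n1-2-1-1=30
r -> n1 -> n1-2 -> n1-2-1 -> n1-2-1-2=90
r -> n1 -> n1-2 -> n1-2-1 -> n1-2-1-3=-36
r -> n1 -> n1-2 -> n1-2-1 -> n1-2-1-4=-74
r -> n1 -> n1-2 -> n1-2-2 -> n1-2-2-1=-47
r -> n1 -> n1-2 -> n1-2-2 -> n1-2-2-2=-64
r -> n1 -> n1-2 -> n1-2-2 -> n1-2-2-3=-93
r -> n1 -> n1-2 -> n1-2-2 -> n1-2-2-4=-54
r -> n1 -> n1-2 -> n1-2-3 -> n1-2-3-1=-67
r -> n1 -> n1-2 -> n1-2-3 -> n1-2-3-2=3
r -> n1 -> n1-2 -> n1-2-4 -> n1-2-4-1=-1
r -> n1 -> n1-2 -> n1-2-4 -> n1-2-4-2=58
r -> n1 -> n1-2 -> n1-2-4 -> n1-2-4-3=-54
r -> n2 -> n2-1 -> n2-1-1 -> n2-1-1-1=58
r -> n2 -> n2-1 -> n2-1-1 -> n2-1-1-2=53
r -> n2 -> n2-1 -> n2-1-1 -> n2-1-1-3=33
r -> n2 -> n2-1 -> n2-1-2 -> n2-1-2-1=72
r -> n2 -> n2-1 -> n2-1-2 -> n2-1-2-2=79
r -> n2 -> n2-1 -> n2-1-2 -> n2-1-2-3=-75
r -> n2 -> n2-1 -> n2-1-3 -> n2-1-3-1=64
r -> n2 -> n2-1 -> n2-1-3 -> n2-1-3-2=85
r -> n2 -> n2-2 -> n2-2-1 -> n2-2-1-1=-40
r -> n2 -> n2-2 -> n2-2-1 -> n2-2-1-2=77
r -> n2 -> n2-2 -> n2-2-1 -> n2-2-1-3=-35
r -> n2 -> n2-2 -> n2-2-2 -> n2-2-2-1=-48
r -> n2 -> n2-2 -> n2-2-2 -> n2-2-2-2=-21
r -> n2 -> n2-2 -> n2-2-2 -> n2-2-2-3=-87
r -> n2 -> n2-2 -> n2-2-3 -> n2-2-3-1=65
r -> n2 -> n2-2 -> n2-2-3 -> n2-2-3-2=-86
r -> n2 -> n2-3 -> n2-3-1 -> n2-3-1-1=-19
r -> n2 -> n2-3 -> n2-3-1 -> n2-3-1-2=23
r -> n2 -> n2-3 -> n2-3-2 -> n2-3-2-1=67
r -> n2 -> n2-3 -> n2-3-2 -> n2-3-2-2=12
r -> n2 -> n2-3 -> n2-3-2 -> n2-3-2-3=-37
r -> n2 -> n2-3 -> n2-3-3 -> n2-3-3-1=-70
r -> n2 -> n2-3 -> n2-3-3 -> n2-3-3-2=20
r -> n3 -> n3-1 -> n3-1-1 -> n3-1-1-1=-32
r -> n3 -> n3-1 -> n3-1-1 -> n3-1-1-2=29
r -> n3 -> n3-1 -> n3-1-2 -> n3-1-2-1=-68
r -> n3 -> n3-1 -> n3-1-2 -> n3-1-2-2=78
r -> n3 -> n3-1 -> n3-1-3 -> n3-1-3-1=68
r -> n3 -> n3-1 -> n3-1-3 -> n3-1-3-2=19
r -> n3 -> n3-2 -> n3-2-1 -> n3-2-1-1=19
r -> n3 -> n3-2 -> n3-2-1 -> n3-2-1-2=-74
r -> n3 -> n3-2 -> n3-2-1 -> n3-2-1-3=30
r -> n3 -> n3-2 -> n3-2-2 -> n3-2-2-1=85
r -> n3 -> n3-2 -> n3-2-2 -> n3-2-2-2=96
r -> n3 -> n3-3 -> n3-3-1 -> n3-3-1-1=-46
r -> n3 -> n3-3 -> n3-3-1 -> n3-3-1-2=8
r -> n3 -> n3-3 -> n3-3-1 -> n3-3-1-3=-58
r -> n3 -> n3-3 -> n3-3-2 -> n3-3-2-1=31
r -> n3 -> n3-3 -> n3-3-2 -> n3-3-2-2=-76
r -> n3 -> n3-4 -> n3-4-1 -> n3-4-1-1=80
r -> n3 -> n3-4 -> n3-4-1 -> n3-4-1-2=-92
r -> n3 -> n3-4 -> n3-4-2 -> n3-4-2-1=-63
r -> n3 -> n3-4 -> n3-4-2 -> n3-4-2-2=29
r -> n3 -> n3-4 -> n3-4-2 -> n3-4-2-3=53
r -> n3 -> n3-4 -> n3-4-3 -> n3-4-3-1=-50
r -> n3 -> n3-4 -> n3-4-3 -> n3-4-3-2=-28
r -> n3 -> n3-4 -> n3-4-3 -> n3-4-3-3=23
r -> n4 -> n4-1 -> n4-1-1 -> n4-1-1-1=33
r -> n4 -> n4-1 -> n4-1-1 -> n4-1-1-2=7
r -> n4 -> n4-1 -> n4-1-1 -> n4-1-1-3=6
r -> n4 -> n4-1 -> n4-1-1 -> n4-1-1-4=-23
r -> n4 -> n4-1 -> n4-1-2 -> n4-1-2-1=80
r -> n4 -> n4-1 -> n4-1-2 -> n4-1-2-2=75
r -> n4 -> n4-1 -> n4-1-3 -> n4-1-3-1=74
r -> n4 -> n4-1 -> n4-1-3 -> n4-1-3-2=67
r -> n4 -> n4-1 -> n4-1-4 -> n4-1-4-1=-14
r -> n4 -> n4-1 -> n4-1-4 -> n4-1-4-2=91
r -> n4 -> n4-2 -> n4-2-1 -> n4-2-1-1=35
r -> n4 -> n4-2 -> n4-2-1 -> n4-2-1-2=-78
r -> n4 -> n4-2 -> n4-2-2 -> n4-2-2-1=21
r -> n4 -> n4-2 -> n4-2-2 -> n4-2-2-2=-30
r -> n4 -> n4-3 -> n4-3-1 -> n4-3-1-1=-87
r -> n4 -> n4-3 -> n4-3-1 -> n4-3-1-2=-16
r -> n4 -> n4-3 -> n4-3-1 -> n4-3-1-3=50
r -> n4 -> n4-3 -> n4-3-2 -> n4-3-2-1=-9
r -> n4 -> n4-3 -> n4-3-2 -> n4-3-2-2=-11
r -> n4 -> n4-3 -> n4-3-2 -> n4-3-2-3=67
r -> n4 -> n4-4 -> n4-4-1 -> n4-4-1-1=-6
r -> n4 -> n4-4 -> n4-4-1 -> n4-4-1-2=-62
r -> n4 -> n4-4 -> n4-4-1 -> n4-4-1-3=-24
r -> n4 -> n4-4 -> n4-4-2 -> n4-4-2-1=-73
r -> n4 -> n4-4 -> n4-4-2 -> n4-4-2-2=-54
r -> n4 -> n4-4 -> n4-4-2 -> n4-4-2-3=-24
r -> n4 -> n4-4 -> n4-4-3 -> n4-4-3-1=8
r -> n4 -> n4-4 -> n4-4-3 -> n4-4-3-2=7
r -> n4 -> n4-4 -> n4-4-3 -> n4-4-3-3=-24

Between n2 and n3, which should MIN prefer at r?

n2-1-1 (MAX): max(58, 53, 33) = 58
n2-1-2 (MAX): max(72, 79, -75) = 79
n2-1-3 (MAX): max(64, 85) = 85
n2-1 (MIN): min(58, 79, 85) = 58
n2-2-1 (MAX): max(-40, 77, -35) = 77
n2-2-2 (MAX): max(-48, -21, -87) = -21
n2-2-3 (MAX): max(65, -86) = 65
n2-2 (MIN): min(77, -21, 65) = -21
n2-3-1 (MAX): max(-19, 23) = 23
n2-3-2 (MAX): max(67, 12, -37) = 67
n2-3-3 (MAX): max(-70, 20) = 20
n2-3 (MIN): min(23, 67, 20) = 20
n2 (MAX): max(58, -21, 20) = 58
n3-1-1 (MAX): max(-32, 29) = 29
n3-1-2 (MAX): max(-68, 78) = 78
n3-1-3 (MAX): max(68, 19) = 68
n3-1 (MIN): min(29, 78, 68) = 29
n3-2-1 (MAX): max(19, -74, 30) = 30
n3-2-2 (MAX): max(85, 96) = 96
n3-2 (MIN): min(30, 96) = 30
n3-3-1 (MAX): max(-46, 8, -58) = 8
n3-3-2 (MAX): max(31, -76) = 31
n3-3 (MIN): min(8, 31) = 8
n3-4-1 (MAX): max(80, -92) = 80
n3-4-2 (MAX): max(-63, 29, 53) = 53
n3-4-3 (MAX): max(-50, -28, 23) = 23
n3-4 (MIN): min(80, 53, 23) = 23
n3 (MAX): max(29, 30, 8, 23) = 30
MIN prefers the lower value; n2=58, n3=30. n3 is better since 30 < 58.

n3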